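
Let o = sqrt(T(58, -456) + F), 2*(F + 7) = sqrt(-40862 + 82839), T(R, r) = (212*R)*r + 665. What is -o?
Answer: -I*sqrt(22425272 - 2*sqrt(41977))/2 ≈ -2367.7*I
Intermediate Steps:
T(R, r) = 665 + 212*R*r (T(R, r) = 212*R*r + 665 = 665 + 212*R*r)
F = -7 + sqrt(41977)/2 (F = -7 + sqrt(-40862 + 82839)/2 = -7 + sqrt(41977)/2 ≈ 95.441)
o = sqrt(-5606318 + sqrt(41977)/2) (o = sqrt((665 + 212*58*(-456)) + (-7 + sqrt(41977)/2)) = sqrt((665 - 5606976) + (-7 + sqrt(41977)/2)) = sqrt(-5606311 + (-7 + sqrt(41977)/2)) = sqrt(-5606318 + sqrt(41977)/2) ≈ 2367.7*I)
-o = -sqrt(-22425272 + 2*sqrt(41977))/2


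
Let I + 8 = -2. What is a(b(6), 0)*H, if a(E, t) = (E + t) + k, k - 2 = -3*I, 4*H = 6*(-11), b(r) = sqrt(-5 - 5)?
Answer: -528 - 33*I*sqrt(10)/2 ≈ -528.0 - 52.178*I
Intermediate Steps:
b(r) = I*sqrt(10) (b(r) = sqrt(-10) = I*sqrt(10))
I = -10 (I = -8 - 2 = -10)
H = -33/2 (H = (6*(-11))/4 = (1/4)*(-66) = -33/2 ≈ -16.500)
k = 32 (k = 2 - 3*(-10) = 2 + 30 = 32)
a(E, t) = 32 + E + t (a(E, t) = (E + t) + 32 = 32 + E + t)
a(b(6), 0)*H = (32 + I*sqrt(10) + 0)*(-33/2) = (32 + I*sqrt(10))*(-33/2) = -528 - 33*I*sqrt(10)/2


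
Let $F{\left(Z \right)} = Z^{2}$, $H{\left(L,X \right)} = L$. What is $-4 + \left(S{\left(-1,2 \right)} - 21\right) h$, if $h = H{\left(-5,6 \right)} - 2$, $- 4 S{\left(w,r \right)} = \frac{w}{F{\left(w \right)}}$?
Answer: $\frac{565}{4} \approx 141.25$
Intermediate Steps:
$S{\left(w,r \right)} = - \frac{1}{4 w}$ ($S{\left(w,r \right)} = - \frac{w \frac{1}{w^{2}}}{4} = - \frac{1}{4 w}$)
$h = -7$ ($h = -5 - 2 = -7$)
$-4 + \left(S{\left(-1,2 \right)} - 21\right) h = -4 + \left(- \frac{1}{4 \left(-1\right)} - 21\right) \left(-7\right) = -4 + \left(\left(- \frac{1}{4}\right) \left(-1\right) - 21\right) \left(-7\right) = -4 + \left(\frac{1}{4} - 21\right) \left(-7\right) = -4 - - \frac{581}{4} = -4 + \frac{581}{4} = \frac{565}{4}$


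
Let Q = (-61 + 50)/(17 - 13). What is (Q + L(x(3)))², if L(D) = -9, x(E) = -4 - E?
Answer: 2209/16 ≈ 138.06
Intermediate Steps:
Q = -11/4 ≈ -2.7500
(Q + L(x(3)))² = (-11/4 - 9)² = (-47/4)² = 2209/16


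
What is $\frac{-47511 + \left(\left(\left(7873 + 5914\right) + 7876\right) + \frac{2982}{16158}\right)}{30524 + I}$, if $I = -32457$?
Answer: $\frac{69608167}{5205569} \approx 13.372$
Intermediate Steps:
$\frac{-47511 + \left(\left(\left(7873 + 5914\right) + 7876\right) + \frac{2982}{16158}\right)}{30524 + I} = \frac{-47511 + \left(\left(\left(7873 + 5914\right) + 7876\right) + \frac{2982}{16158}\right)}{30524 - 32457} = \frac{-47511 + \left(\left(13787 + 7876\right) + 2982 \cdot \frac{1}{16158}\right)}{-1933} = \left(-47511 + \left(21663 + \frac{497}{2693}\right)\right) \left(- \frac{1}{1933}\right) = \left(-47511 + \frac{58338956}{2693}\right) \left(- \frac{1}{1933}\right) = \left(- \frac{69608167}{2693}\right) \left(- \frac{1}{1933}\right) = \frac{69608167}{5205569}$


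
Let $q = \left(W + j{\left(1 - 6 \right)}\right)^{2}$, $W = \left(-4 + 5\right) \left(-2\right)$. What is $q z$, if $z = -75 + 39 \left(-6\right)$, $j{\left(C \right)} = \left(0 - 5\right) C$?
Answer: $-163461$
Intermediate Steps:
$j{\left(C \right)} = - 5 C$
$W = -2$ ($W = 1 \left(-2\right) = -2$)
$q = 529$ ($q = \left(-2 - 5 \left(1 - 6\right)\right)^{2} = \left(-2 - -25\right)^{2} = \left(-2 + 25\right)^{2} = 23^{2} = 529$)
$z = -309$ ($z = -75 - 234 = -309$)
$q z = 529 \left(-309\right) = -163461$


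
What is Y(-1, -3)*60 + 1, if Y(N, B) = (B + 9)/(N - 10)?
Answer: -349/11 ≈ -31.727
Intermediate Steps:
Y(N, B) = (9 + B)/(-10 + N)
Y(-1, -3)*60 + 1 = ((9 - 3)/(-10 - 1))*60 + 1 = (6/(-11))*60 + 1 = -1/11*6*60 + 1 = -6/11*60 + 1 = -360/11 + 1 = -349/11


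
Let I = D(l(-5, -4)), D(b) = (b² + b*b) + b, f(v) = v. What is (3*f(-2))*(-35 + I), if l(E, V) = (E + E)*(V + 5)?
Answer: -930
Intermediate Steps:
l(E, V) = 2*E*(5 + V) (l(E, V) = (2*E)*(5 + V) = 2*E*(5 + V))
D(b) = b + 2*b² (D(b) = (b² + b²) + b = 2*b² + b = b + 2*b²)
I = 190 (I = (2*(-5)*(5 - 4))*(1 + 2*(2*(-5)*(5 - 4))) = (2*(-5)*1)*(1 + 2*(2*(-5)*1)) = -10*(1 + 2*(-10)) = -10*(1 - 20) = -10*(-19) = 190)
(3*f(-2))*(-35 + I) = (3*(-2))*(-35 + 190) = -6*155 = -930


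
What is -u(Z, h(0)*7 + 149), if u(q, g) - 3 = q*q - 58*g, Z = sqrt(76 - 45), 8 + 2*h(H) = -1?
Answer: 6781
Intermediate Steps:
h(H) = -9/2 (h(H) = -4 + (1/2)*(-1) = -4 - 1/2 = -9/2)
Z = sqrt(31) ≈ 5.5678
u(q, g) = 3 + q**2 - 58*g (u(q, g) = 3 + (q*q - 58*g) = 3 + (q**2 - 58*g) = 3 + q**2 - 58*g)
-u(Z, h(0)*7 + 149) = -(3 + (sqrt(31))**2 - 58*(-9/2*7 + 149)) = -(3 + 31 - 58*(-63/2 + 149)) = -(3 + 31 - 58*235/2) = -(3 + 31 - 6815) = -1*(-6781) = 6781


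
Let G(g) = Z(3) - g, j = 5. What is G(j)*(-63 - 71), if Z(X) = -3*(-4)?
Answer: -938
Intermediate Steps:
Z(X) = 12
G(g) = 12 - g
G(j)*(-63 - 71) = (12 - 1*5)*(-63 - 71) = (12 - 5)*(-134) = 7*(-134) = -938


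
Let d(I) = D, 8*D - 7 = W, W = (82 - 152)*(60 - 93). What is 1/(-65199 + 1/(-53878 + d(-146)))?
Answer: -428707/27951267701 ≈ -1.5338e-5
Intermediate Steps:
W = 2310 (W = -70*(-33) = 2310)
D = 2317/8 (D = 7/8 + (⅛)*2310 = 7/8 + 1155/4 = 2317/8 ≈ 289.63)
d(I) = 2317/8
1/(-65199 + 1/(-53878 + d(-146))) = 1/(-65199 + 1/(-53878 + 2317/8)) = 1/(-65199 + 1/(-428707/8)) = 1/(-65199 - 8/428707) = 1/(-27951267701/428707) = -428707/27951267701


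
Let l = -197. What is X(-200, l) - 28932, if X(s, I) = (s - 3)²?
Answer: 12277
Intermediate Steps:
X(s, I) = (-3 + s)²
X(-200, l) - 28932 = (-3 - 200)² - 28932 = (-203)² - 28932 = 41209 - 28932 = 12277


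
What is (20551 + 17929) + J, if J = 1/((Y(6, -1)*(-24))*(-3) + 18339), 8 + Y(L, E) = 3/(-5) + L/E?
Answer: 3326172725/86439 ≈ 38480.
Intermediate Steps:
Y(L, E) = -43/5 + L/E (Y(L, E) = -8 + (3/(-5) + L/E) = -8 + (3*(-1/5) + L/E) = -8 + (-3/5 + L/E) = -43/5 + L/E)
J = 5/86439 (J = 1/(((-43/5 + 6/(-1))*(-24))*(-3) + 18339) = 1/(((-43/5 + 6*(-1))*(-24))*(-3) + 18339) = 1/(((-43/5 - 6)*(-24))*(-3) + 18339) = 1/(-73/5*(-24)*(-3) + 18339) = 1/((1752/5)*(-3) + 18339) = 1/(-5256/5 + 18339) = 1/(86439/5) = 5/86439 ≈ 5.7844e-5)
(20551 + 17929) + J = (20551 + 17929) + 5/86439 = 38480 + 5/86439 = 3326172725/86439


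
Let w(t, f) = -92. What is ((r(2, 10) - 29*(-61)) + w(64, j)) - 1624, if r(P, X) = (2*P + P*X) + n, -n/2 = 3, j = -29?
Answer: 71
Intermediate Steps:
n = -6 (n = -2*3 = -6)
r(P, X) = -6 + 2*P + P*X (r(P, X) = (2*P + P*X) - 6 = -6 + 2*P + P*X)
((r(2, 10) - 29*(-61)) + w(64, j)) - 1624 = (((-6 + 2*2 + 2*10) - 29*(-61)) - 92) - 1624 = (((-6 + 4 + 20) + 1769) - 92) - 1624 = ((18 + 1769) - 92) - 1624 = (1787 - 92) - 1624 = 1695 - 1624 = 71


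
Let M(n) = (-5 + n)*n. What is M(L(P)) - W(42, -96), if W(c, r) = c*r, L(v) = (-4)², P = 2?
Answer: 4208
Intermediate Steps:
L(v) = 16
M(n) = n*(-5 + n)
M(L(P)) - W(42, -96) = 16*(-5 + 16) - 42*(-96) = 16*11 - 1*(-4032) = 176 + 4032 = 4208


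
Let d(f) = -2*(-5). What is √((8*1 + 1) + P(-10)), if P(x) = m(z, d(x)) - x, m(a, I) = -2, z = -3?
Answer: √17 ≈ 4.1231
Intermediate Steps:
d(f) = 10
P(x) = -2 - x
√((8*1 + 1) + P(-10)) = √((8*1 + 1) + (-2 - 1*(-10))) = √((8 + 1) + (-2 + 10)) = √(9 + 8) = √17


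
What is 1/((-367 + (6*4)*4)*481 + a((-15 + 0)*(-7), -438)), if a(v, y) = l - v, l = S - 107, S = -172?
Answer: -1/130735 ≈ -7.6491e-6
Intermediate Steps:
l = -279 (l = -172 - 107 = -279)
a(v, y) = -279 - v
1/((-367 + (6*4)*4)*481 + a((-15 + 0)*(-7), -438)) = 1/((-367 + (6*4)*4)*481 + (-279 - (-15 + 0)*(-7))) = 1/((-367 + 24*4)*481 + (-279 - (-15)*(-7))) = 1/((-367 + 96)*481 + (-279 - 1*105)) = 1/(-271*481 + (-279 - 105)) = 1/(-130351 - 384) = 1/(-130735) = -1/130735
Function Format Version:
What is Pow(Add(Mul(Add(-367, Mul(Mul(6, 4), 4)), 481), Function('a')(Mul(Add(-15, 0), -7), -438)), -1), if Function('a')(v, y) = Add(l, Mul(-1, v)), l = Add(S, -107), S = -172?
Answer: Rational(-1, 130735) ≈ -7.6491e-6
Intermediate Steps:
l = -279 (l = Add(-172, -107) = -279)
Function('a')(v, y) = Add(-279, Mul(-1, v))
Pow(Add(Mul(Add(-367, Mul(Mul(6, 4), 4)), 481), Function('a')(Mul(Add(-15, 0), -7), -438)), -1) = Pow(Add(Mul(Add(-367, Mul(Mul(6, 4), 4)), 481), Add(-279, Mul(-1, Mul(Add(-15, 0), -7)))), -1) = Pow(Add(Mul(Add(-367, Mul(24, 4)), 481), Add(-279, Mul(-1, Mul(-15, -7)))), -1) = Pow(Add(Mul(Add(-367, 96), 481), Add(-279, Mul(-1, 105))), -1) = Pow(Add(Mul(-271, 481), Add(-279, -105)), -1) = Pow(Add(-130351, -384), -1) = Pow(-130735, -1) = Rational(-1, 130735)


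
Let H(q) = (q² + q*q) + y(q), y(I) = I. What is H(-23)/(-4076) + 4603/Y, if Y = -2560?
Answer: -5352857/2608640 ≈ -2.0520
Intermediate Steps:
H(q) = q + 2*q² (H(q) = (q² + q*q) + q = (q² + q²) + q = 2*q² + q = q + 2*q²)
H(-23)/(-4076) + 4603/Y = -23*(1 + 2*(-23))/(-4076) + 4603/(-2560) = -23*(1 - 46)*(-1/4076) + 4603*(-1/2560) = -23*(-45)*(-1/4076) - 4603/2560 = 1035*(-1/4076) - 4603/2560 = -1035/4076 - 4603/2560 = -5352857/2608640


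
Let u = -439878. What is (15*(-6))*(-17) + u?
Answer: -438348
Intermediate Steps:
(15*(-6))*(-17) + u = (15*(-6))*(-17) - 439878 = -90*(-17) - 439878 = 1530 - 439878 = -438348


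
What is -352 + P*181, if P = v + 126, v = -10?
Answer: 20644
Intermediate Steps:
P = 116 (P = -10 + 126 = 116)
-352 + P*181 = -352 + 116*181 = -352 + 20996 = 20644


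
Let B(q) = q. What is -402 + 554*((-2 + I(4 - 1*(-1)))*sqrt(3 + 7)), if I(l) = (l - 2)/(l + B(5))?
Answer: -402 - 4709*sqrt(10)/5 ≈ -3380.2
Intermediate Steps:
I(l) = (-2 + l)/(5 + l) (I(l) = (l - 2)/(l + 5) = (-2 + l)/(5 + l))
-402 + 554*((-2 + I(4 - 1*(-1)))*sqrt(3 + 7)) = -402 + 554*((-2 + (-2 + (4 - 1*(-1)))/(5 + (4 - 1*(-1))))*sqrt(3 + 7)) = -402 + 554*((-2 + (-2 + (4 + 1))/(5 + (4 + 1)))*sqrt(10)) = -402 + 554*((-2 + (-2 + 5)/(5 + 5))*sqrt(10)) = -402 + 554*((-2 + 3/10)*sqrt(10)) = -402 + 554*(-17*sqrt(10)/10) = -402 - 4709*sqrt(10)/5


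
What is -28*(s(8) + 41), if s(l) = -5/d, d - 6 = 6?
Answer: -3409/3 ≈ -1136.3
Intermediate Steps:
d = 12 (d = 6 + 6 = 12)
s(l) = -5/12
-28*(s(8) + 41) = -28*(-5/12 + 41) = -28*487/12 = -3409/3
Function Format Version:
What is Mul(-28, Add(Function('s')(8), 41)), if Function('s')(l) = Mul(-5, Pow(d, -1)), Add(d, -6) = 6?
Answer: Rational(-3409, 3) ≈ -1136.3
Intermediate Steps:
d = 12 (d = Add(6, 6) = 12)
Function('s')(l) = Rational(-5, 12) (Function('s')(l) = Mul(-5, Pow(12, -1)) = Mul(-5, Rational(1, 12)) = Rational(-5, 12))
Mul(-28, Add(Function('s')(8), 41)) = Mul(-28, Add(Rational(-5, 12), 41)) = Mul(-28, Rational(487, 12)) = Rational(-3409, 3)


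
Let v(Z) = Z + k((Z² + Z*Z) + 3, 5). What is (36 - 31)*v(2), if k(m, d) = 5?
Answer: 35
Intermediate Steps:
v(Z) = 5 + Z (v(Z) = Z + 5 = 5 + Z)
(36 - 31)*v(2) = (36 - 31)*(5 + 2) = 5*7 = 35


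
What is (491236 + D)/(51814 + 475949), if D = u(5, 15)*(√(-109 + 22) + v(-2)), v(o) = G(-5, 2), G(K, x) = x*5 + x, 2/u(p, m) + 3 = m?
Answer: 163746/175921 + I*√87/3166578 ≈ 0.93079 + 2.9456e-6*I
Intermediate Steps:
u(p, m) = 2/(-3 + m)
G(K, x) = 6*x (G(K, x) = 5*x + x = 6*x)
v(o) = 12 (v(o) = 6*2 = 12)
D = 2 + I*√87/6 (D = (2/(-3 + 15))*(√(-109 + 22) + 12) = (2/12)*(√(-87) + 12) = (2*(1/12))*(I*√87 + 12) = (12 + I*√87)/6 = 2 + I*√87/6 ≈ 2.0 + 1.5546*I)
(491236 + D)/(51814 + 475949) = (491236 + (2 + I*√87/6))/(51814 + 475949) = (491238 + I*√87/6)/527763 = (491238 + I*√87/6)*(1/527763) = 163746/175921 + I*√87/3166578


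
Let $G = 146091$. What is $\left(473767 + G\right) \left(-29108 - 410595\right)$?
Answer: $-272553422174$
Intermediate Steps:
$\left(473767 + G\right) \left(-29108 - 410595\right) = \left(473767 + 146091\right) \left(-29108 - 410595\right) = 619858 \left(-439703\right) = -272553422174$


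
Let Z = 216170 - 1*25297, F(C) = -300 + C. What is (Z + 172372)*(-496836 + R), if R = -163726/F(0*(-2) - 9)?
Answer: -55706743930510/309 ≈ -1.8028e+11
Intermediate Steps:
Z = 190873 (Z = 216170 - 25297 = 190873)
R = 163726/309 (R = -163726/(-300 + (0*(-2) - 9)) = -163726/(-300 + (0 - 9)) = -163726/(-300 - 9) = -163726/(-309) = -163726*(-1/309) = 163726/309 ≈ 529.86)
(Z + 172372)*(-496836 + R) = (190873 + 172372)*(-496836 + 163726/309) = 363245*(-153358598/309) = -55706743930510/309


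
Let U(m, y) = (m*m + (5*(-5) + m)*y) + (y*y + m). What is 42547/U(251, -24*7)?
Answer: 42547/53508 ≈ 0.79515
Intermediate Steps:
U(m, y) = m + m**2 + y**2 + y*(-25 + m) (U(m, y) = (m**2 + (-25 + m)*y) + (y**2 + m) = (m**2 + y*(-25 + m)) + (m + y**2) = m + m**2 + y**2 + y*(-25 + m))
42547/U(251, -24*7) = 42547/(251 + 251**2 + (-24*7)**2 - (-600)*7 + 251*(-24*7)) = 42547/(251 + 63001 + (-168)**2 - 25*(-168) + 251*(-168)) = 42547/(251 + 63001 + 28224 + 4200 - 42168) = 42547/53508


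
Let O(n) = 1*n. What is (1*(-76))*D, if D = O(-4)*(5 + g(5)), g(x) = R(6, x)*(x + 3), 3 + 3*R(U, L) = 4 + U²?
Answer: 94544/3 ≈ 31515.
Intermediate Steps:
O(n) = n
R(U, L) = ⅓ + U²/3 (R(U, L) = -1 + (4 + U²)/3 = -1 + (4/3 + U²/3) = ⅓ + U²/3)
g(x) = 37 + 37*x/3 (g(x) = (⅓ + (⅓)*6²)*(x + 3) = (⅓ + (⅓)*36)*(3 + x) = (⅓ + 12)*(3 + x) = 37*(3 + x)/3 = 37 + 37*x/3)
D = -1244/3 (D = -4*(5 + (37 + (37/3)*5)) = -4*(5 + (37 + 185/3)) = -4*(5 + 296/3) = -4*311/3 = -1244/3 ≈ -414.67)
(1*(-76))*D = (1*(-76))*(-1244/3) = -76*(-1244/3) = 94544/3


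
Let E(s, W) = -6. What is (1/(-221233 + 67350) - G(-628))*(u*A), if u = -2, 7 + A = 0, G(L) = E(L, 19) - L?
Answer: -1340013178/153883 ≈ -8708.0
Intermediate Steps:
G(L) = -6 - L
A = -7 (A = -7 + 0 = -7)
(1/(-221233 + 67350) - G(-628))*(u*A) = (1/(-221233 + 67350) - (-6 - 1*(-628)))*(-2*(-7)) = (1/(-153883) - (-6 + 628))*14 = (-1/153883 - 1*622)*14 = (-1/153883 - 622)*14 = -95715227/153883*14 = -1340013178/153883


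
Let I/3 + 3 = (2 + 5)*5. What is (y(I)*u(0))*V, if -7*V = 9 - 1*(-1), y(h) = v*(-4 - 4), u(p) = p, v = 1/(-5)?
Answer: 0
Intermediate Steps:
v = -⅕ ≈ -0.20000
I = 96 (I = -9 + 3*((2 + 5)*5) = -9 + 3*(7*5) = -9 + 3*35 = -9 + 105 = 96)
y(h) = 8/5 (y(h) = -(-4 - 4)/5 = -⅕*(-8) = 8/5)
V = -10/7 (V = -(9 - 1*(-1))/7 = -(9 + 1)/7 = -⅐*10 = -10/7 ≈ -1.4286)
(y(I)*u(0))*V = ((8/5)*0)*(-10/7) = 0*(-10/7) = 0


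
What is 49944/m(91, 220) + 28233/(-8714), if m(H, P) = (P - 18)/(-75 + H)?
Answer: 3478844595/880114 ≈ 3952.7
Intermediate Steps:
m(H, P) = (-18 + P)/(-75 + H)
49944/m(91, 220) + 28233/(-8714) = 49944/(((-18 + 220)/(-75 + 91))) + 28233/(-8714) = 49944/((202/16)) + 28233*(-1/8714) = 49944/(((1/16)*202)) - 28233/8714 = 49944/(101/8) - 28233/8714 = 49944*(8/101) - 28233/8714 = 399552/101 - 28233/8714 = 3478844595/880114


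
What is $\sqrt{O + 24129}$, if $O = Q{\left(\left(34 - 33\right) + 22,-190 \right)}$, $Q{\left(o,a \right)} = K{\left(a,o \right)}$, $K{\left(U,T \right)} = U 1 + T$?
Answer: $\sqrt{23962} \approx 154.8$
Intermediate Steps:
$K{\left(U,T \right)} = T + U$ ($K{\left(U,T \right)} = U + T = T + U$)
$Q{\left(o,a \right)} = a + o$ ($Q{\left(o,a \right)} = o + a = a + o$)
$O = -167$ ($O = -190 + \left(\left(34 - 33\right) + 22\right) = -190 + \left(1 + 22\right) = -190 + 23 = -167$)
$\sqrt{O + 24129} = \sqrt{-167 + 24129} = \sqrt{23962}$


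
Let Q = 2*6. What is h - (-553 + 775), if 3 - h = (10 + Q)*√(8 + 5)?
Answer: -219 - 22*√13 ≈ -298.32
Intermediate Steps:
Q = 12
h = 3 - 22*√13 (h = 3 - (10 + 12)*√(8 + 5) = 3 - 22*√13 ≈ -76.322)
h - (-553 + 775) = (3 - 22*√13) - (-553 + 775) = (3 - 22*√13) - 1*222 = (3 - 22*√13) - 222 = -219 - 22*√13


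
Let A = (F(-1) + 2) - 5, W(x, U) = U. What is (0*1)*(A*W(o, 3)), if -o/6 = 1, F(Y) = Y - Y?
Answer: 0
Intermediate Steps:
F(Y) = 0
o = -6 (o = -6*1 = -6)
A = -3 (A = (0 + 2) - 5 = 2 - 5 = -3)
(0*1)*(A*W(o, 3)) = (0*1)*(-3*3) = 0*(-9) = 0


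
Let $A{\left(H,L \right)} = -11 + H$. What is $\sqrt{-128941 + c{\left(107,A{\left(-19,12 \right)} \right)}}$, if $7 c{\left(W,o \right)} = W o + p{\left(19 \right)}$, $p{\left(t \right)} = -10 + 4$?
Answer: $\frac{i \sqrt{6340621}}{7} \approx 359.72 i$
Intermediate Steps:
$p{\left(t \right)} = -6$
$c{\left(W,o \right)} = - \frac{6}{7} + \frac{W o}{7}$ ($c{\left(W,o \right)} = \frac{W o - 6}{7} = \frac{-6 + W o}{7} = - \frac{6}{7} + \frac{W o}{7}$)
$\sqrt{-128941 + c{\left(107,A{\left(-19,12 \right)} \right)}} = \sqrt{-128941 + \left(- \frac{6}{7} + \frac{1}{7} \cdot 107 \left(-11 - 19\right)\right)} = \sqrt{-128941 + \left(- \frac{6}{7} + \frac{1}{7} \cdot 107 \left(-30\right)\right)} = \sqrt{-128941 - \frac{3216}{7}} = \sqrt{- \frac{905803}{7}} = \frac{i \sqrt{6340621}}{7}$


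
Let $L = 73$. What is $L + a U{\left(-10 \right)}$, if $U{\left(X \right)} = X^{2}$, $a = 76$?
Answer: $7673$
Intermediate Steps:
$L + a U{\left(-10 \right)} = 73 + 76 \left(-10\right)^{2} = 73 + 76 \cdot 100 = 73 + 7600 = 7673$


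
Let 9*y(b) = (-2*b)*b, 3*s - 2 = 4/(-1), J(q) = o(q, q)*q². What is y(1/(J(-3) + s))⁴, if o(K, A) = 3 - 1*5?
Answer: 1/6044831973376 ≈ 1.6543e-13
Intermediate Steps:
o(K, A) = -2 (o(K, A) = 3 - 5 = -2)
J(q) = -2*q²
s = -⅔ (s = ⅔ + (4/(-1))/3 = ⅔ + (4*(-1))/3 = ⅔ + (⅓)*(-4) = ⅔ - 4/3 = -⅔ ≈ -0.66667)
y(b) = -2*b²/9 (y(b) = ((-2*b)*b)/9 = (-2*b²)/9 = -2*b²/9)
y(1/(J(-3) + s))⁴ = (-2/(9*(-2*(-3)² - ⅔)²))⁴ = (-2/(9*(-2*9 - ⅔)²))⁴ = (-2/(9*(-18 - ⅔)²))⁴ = (-2*(1/(-56/3))²/9)⁴ = (-2*(-3/56)²/9)⁴ = (-2/9*9/3136)⁴ = (-1/1568)⁴ = 1/6044831973376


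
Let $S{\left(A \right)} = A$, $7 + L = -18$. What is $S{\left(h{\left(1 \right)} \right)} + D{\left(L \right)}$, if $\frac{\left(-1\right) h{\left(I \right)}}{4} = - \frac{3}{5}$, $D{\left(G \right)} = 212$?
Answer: $\frac{1072}{5} \approx 214.4$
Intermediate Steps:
$L = -25$ ($L = -7 - 18 = -25$)
$h{\left(I \right)} = \frac{12}{5}$ ($h{\left(I \right)} = - 4 \left(- \frac{3}{5}\right) = - 4 \left(\left(-3\right) \frac{1}{5}\right) = \left(-4\right) \left(- \frac{3}{5}\right) = \frac{12}{5}$)
$S{\left(h{\left(1 \right)} \right)} + D{\left(L \right)} = \frac{12}{5} + 212 = \frac{1072}{5}$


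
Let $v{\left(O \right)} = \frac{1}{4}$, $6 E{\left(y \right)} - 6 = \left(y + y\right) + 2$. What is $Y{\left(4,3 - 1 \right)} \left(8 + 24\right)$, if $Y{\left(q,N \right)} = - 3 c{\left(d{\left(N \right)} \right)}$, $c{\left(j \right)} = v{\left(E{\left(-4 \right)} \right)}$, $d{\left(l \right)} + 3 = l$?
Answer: $-24$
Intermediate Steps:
$d{\left(l \right)} = -3 + l$
$E{\left(y \right)} = \frac{4}{3} + \frac{y}{3}$ ($E{\left(y \right)} = 1 + \frac{\left(y + y\right) + 2}{6} = 1 + \frac{2 y + 2}{6} = 1 + \frac{2 + 2 y}{6} = 1 + \left(\frac{1}{3} + \frac{y}{3}\right) = \frac{4}{3} + \frac{y}{3}$)
$v{\left(O \right)} = \frac{1}{4}$
$c{\left(j \right)} = \frac{1}{4}$
$Y{\left(q,N \right)} = - \frac{3}{4}$ ($Y{\left(q,N \right)} = \left(-3\right) \frac{1}{4} = - \frac{3}{4}$)
$Y{\left(4,3 - 1 \right)} \left(8 + 24\right) = - \frac{3 \left(8 + 24\right)}{4} = \left(- \frac{3}{4}\right) 32 = -24$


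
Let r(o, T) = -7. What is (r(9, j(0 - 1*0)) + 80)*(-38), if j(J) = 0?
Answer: -2774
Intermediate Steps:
(r(9, j(0 - 1*0)) + 80)*(-38) = (-7 + 80)*(-38) = 73*(-38) = -2774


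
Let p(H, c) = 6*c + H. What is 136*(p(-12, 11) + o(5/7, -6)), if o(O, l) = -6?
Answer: 6528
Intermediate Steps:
p(H, c) = H + 6*c
136*(p(-12, 11) + o(5/7, -6)) = 136*((-12 + 6*11) - 6) = 136*((-12 + 66) - 6) = 136*(54 - 6) = 136*48 = 6528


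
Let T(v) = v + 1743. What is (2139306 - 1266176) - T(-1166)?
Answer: 872553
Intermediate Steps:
T(v) = 1743 + v
(2139306 - 1266176) - T(-1166) = (2139306 - 1266176) - (1743 - 1166) = 873130 - 1*577 = 873130 - 577 = 872553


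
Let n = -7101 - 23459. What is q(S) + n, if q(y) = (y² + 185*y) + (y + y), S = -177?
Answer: -32330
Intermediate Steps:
n = -30560
q(y) = y² + 187*y (q(y) = (y² + 185*y) + 2*y = y² + 187*y)
q(S) + n = -177*(187 - 177) - 30560 = -177*10 - 30560 = -1770 - 30560 = -32330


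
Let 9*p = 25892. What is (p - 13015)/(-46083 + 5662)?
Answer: 91243/363789 ≈ 0.25081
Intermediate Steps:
p = 25892/9 (p = (⅑)*25892 = 25892/9 ≈ 2876.9)
(p - 13015)/(-46083 + 5662) = (25892/9 - 13015)/(-46083 + 5662) = -91243/9/(-40421) = -91243/9*(-1/40421) = 91243/363789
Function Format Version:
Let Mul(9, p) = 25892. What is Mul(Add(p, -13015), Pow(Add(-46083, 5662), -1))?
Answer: Rational(91243, 363789) ≈ 0.25081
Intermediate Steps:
p = Rational(25892, 9) (p = Mul(Rational(1, 9), 25892) = Rational(25892, 9) ≈ 2876.9)
Mul(Add(p, -13015), Pow(Add(-46083, 5662), -1)) = Mul(Add(Rational(25892, 9), -13015), Pow(Add(-46083, 5662), -1)) = Mul(Rational(-91243, 9), Pow(-40421, -1)) = Mul(Rational(-91243, 9), Rational(-1, 40421)) = Rational(91243, 363789)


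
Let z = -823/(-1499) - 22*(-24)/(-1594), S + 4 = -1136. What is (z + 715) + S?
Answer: -507488580/1194703 ≈ -424.78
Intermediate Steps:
S = -1140 (S = -4 - 1136 = -1140)
z = 260195/1194703 (z = -823*(-1/1499) + 528*(-1/1594) = 823/1499 - 264/797 = 260195/1194703 ≈ 0.21779)
(z + 715) + S = (260195/1194703 + 715) - 1140 = 854472840/1194703 - 1140 = -507488580/1194703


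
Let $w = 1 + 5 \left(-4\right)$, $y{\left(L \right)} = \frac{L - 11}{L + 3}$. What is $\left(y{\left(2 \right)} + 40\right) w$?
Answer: $- \frac{3629}{5} \approx -725.8$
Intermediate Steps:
$y{\left(L \right)} = \frac{-11 + L}{3 + L}$
$w = -19$ ($w = 1 - 20 = -19$)
$\left(y{\left(2 \right)} + 40\right) w = \left(\frac{-11 + 2}{3 + 2} + 40\right) \left(-19\right) = \left(\frac{1}{5} \left(-9\right) + 40\right) \left(-19\right) = \left(- \frac{9}{5} + 40\right) \left(-19\right) = \frac{191}{5} \left(-19\right) = - \frac{3629}{5}$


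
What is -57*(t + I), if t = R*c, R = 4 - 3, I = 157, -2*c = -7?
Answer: -18297/2 ≈ -9148.5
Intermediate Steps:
c = 7/2 (c = -½*(-7) = 7/2 ≈ 3.5000)
R = 1
t = 7/2 (t = 1*(7/2) = 7/2 ≈ 3.5000)
-57*(t + I) = -57*(7/2 + 157) = -57*321/2 = -18297/2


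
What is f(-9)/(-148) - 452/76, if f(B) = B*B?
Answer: -18263/2812 ≈ -6.4947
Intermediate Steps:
f(B) = B²
f(-9)/(-148) - 452/76 = (-9)²/(-148) - 452/76 = 81*(-1/148) - 452*1/76 = -81/148 - 113/19 = -18263/2812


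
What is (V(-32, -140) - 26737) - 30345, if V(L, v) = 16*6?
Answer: -56986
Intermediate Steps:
V(L, v) = 96
(V(-32, -140) - 26737) - 30345 = (96 - 26737) - 30345 = -26641 - 30345 = -56986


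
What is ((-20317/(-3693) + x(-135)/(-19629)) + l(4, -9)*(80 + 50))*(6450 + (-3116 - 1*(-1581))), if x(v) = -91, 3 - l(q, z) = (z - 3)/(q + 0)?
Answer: 93288761213380/24163299 ≈ 3.8608e+6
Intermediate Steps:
l(q, z) = 3 - (-3 + z)/q (l(q, z) = 3 - (z - 3)/(q + 0) = 3 - (-3 + z)/q)
((-20317/(-3693) + x(-135)/(-19629)) + l(4, -9)*(80 + 50))*(6450 + (-3116 - 1*(-1581))) = ((-20317/(-3693) - 91/(-19629)) + ((3 - 1*(-9) + 3*4)/4)*(80 + 50))*(6450 + (-3116 - 1*(-1581))) = ((-20317*(-1/3693) - 91*(-1/19629)) + ((3 + 9 + 12)/4)*130)*(6450 + (-3116 + 1581)) = ((20317/3693 + 91/19629) + ((¼)*24)*130)*(6450 - 1535) = (133046152/24163299 + 6*130)*4915 = (133046152/24163299 + 780)*4915 = (18980419372/24163299)*4915 = 93288761213380/24163299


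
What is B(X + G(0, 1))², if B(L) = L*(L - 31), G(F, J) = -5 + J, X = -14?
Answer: 777924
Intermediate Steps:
B(L) = L*(-31 + L)
B(X + G(0, 1))² = ((-14 + (-5 + 1))*(-31 + (-14 + (-5 + 1))))² = ((-14 - 4)*(-31 + (-14 - 4)))² = (-18*(-31 - 18))² = (-18*(-49))² = 882² = 777924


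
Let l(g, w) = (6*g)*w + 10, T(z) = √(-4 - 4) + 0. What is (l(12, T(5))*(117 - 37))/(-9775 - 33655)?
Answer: -80/4343 - 1152*I*√2/4343 ≈ -0.01842 - 0.37513*I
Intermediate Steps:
T(z) = 2*I*√2 (T(z) = √(-8) + 0 = 2*I*√2 + 0 = 2*I*√2)
l(g, w) = 10 + 6*g*w (l(g, w) = 6*g*w + 10 = 10 + 6*g*w)
(l(12, T(5))*(117 - 37))/(-9775 - 33655) = ((10 + 6*12*(2*I*√2))*(117 - 37))/(-9775 - 33655) = ((10 + 144*I*√2)*80)/(-43430) = (800 + 11520*I*√2)*(-1/43430) = -80/4343 - 1152*I*√2/4343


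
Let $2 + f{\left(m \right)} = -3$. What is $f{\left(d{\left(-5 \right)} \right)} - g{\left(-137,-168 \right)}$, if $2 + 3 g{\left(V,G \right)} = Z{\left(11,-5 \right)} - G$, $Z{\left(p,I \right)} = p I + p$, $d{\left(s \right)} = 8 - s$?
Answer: $- \frac{137}{3} \approx -45.667$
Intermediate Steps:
$Z{\left(p,I \right)} = p + I p$ ($Z{\left(p,I \right)} = I p + p = p + I p$)
$f{\left(m \right)} = -5$ ($f{\left(m \right)} = -2 - 3 = -5$)
$g{\left(V,G \right)} = - \frac{46}{3} - \frac{G}{3}$ ($g{\left(V,G \right)} = - \frac{2}{3} + \frac{11 \left(1 - 5\right) - G}{3} = - \frac{2}{3} + \frac{11 \left(-4\right) - G}{3} = - \frac{2}{3} + \frac{-44 - G}{3} = - \frac{2}{3} - \left(\frac{44}{3} + \frac{G}{3}\right) = - \frac{46}{3} - \frac{G}{3}$)
$f{\left(d{\left(-5 \right)} \right)} - g{\left(-137,-168 \right)} = -5 - \left(- \frac{46}{3} - -56\right) = -5 - \left(- \frac{46}{3} + 56\right) = -5 - \frac{122}{3} = - \frac{137}{3}$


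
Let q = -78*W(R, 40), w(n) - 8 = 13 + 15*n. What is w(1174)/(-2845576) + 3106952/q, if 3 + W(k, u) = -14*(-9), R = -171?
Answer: -4420618598083/13650228072 ≈ -323.85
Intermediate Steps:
w(n) = 21 + 15*n (w(n) = 8 + (13 + 15*n) = 21 + 15*n)
W(k, u) = 123 (W(k, u) = -3 - 14*(-9) = -3 + 126 = 123)
q = -9594 (q = -78*123 = -9594)
w(1174)/(-2845576) + 3106952/q = (21 + 15*1174)/(-2845576) + 3106952/(-9594) = (21 + 17610)*(-1/2845576) + 3106952*(-1/9594) = 17631*(-1/2845576) - 1553476/4797 = -17631/2845576 - 1553476/4797 = -4420618598083/13650228072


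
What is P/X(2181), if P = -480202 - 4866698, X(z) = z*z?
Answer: -594100/528529 ≈ -1.1241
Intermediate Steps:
X(z) = z²
P = -5346900
P/X(2181) = -5346900/(2181²) = -5346900/4756761 = -5346900*1/4756761 = -594100/528529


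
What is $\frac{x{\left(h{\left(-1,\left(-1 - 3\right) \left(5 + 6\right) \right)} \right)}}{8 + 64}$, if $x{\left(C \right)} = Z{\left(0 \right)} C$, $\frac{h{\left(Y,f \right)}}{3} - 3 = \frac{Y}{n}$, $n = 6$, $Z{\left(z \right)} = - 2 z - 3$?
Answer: $- \frac{17}{48} \approx -0.35417$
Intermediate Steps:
$Z{\left(z \right)} = -3 - 2 z$
$h{\left(Y,f \right)} = 9 + \frac{Y}{2}$ ($h{\left(Y,f \right)} = 9 + 3 \frac{Y}{6} = 9 + \frac{Y}{2}$)
$x{\left(C \right)} = - 3 C$ ($x{\left(C \right)} = \left(-3 - 0\right) C = \left(-3 + 0\right) C = - 3 C$)
$\frac{x{\left(h{\left(-1,\left(-1 - 3\right) \left(5 + 6\right) \right)} \right)}}{8 + 64} = \frac{\left(-3\right) \left(9 + \frac{1}{2} \left(-1\right)\right)}{8 + 64} = \frac{\left(-3\right) \left(9 - \frac{1}{2}\right)}{72} = \left(-3\right) \frac{17}{2} \cdot \frac{1}{72} = \left(- \frac{51}{2}\right) \frac{1}{72} = - \frac{17}{48}$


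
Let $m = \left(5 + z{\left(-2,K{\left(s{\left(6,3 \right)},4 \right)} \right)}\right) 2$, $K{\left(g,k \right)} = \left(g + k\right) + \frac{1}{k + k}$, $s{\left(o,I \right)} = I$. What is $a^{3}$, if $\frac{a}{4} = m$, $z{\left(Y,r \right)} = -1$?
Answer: $32768$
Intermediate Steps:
$K{\left(g,k \right)} = g + k + \frac{1}{2 k}$ ($K{\left(g,k \right)} = \left(g + k\right) + \frac{1}{2 k} = g + k + \frac{1}{2 k}$)
$m = 8$ ($m = \left(5 - 1\right) 2 = 4 \cdot 2 = 8$)
$a = 32$ ($a = 4 \cdot 8 = 32$)
$a^{3} = 32^{3} = 32768$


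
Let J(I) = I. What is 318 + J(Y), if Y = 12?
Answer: 330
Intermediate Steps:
318 + J(Y) = 318 + 12 = 330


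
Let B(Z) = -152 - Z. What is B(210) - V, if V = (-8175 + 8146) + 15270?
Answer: -15603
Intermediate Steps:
V = 15241 (V = -29 + 15270 = 15241)
B(210) - V = (-152 - 1*210) - 1*15241 = (-152 - 210) - 15241 = -362 - 15241 = -15603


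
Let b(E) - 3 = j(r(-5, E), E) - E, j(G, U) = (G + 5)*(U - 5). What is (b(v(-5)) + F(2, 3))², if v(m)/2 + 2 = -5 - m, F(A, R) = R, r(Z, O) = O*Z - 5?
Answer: 28900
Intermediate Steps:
r(Z, O) = -5 + O*Z
v(m) = -14 - 2*m (v(m) = -4 + 2*(-5 - m) = -4 + (-10 - 2*m) = -14 - 2*m)
j(G, U) = (-5 + U)*(5 + G) (j(G, U) = (5 + G)*(-5 + U) = (-5 + U)*(5 + G))
b(E) = 3 + 29*E + E*(-5 - 5*E) (b(E) = 3 + ((-25 - 5*(-5 + E*(-5)) + 5*E + (-5 + E*(-5))*E) - E) = 3 + ((-25 - 5*(-5 - 5*E) + 5*E + (-5 - 5*E)*E) - E) = 3 + ((-25 + (25 + 25*E) + 5*E + E*(-5 - 5*E)) - E) = 3 + ((30*E + E*(-5 - 5*E)) - E) = 3 + (29*E + E*(-5 - 5*E)) = 3 + 29*E + E*(-5 - 5*E))
(b(v(-5)) + F(2, 3))² = ((3 - 5*(-14 - 2*(-5))² + 24*(-14 - 2*(-5))) + 3)² = ((3 - 5*(-14 + 10)² + 24*(-14 + 10)) + 3)² = ((3 - 5*(-4)² + 24*(-4)) + 3)² = ((3 - 5*16 - 96) + 3)² = ((3 - 80 - 96) + 3)² = (-173 + 3)² = (-170)² = 28900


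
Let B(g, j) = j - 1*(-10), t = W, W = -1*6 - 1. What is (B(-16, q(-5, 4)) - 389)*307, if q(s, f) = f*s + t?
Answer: -124642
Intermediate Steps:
W = -7 (W = -6 - 1 = -7)
t = -7
q(s, f) = -7 + f*s (q(s, f) = f*s - 7 = -7 + f*s)
B(g, j) = 10 + j (B(g, j) = j + 10 = 10 + j)
(B(-16, q(-5, 4)) - 389)*307 = ((10 + (-7 + 4*(-5))) - 389)*307 = ((10 + (-7 - 20)) - 389)*307 = ((10 - 27) - 389)*307 = (-17 - 389)*307 = -406*307 = -124642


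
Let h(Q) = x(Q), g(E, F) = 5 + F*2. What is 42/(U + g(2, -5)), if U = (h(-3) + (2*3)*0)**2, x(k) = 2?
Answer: -42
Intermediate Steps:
g(E, F) = 5 + 2*F
h(Q) = 2
U = 4 (U = (2 + (2*3)*0)**2 = (2 + 6*0)**2 = (2 + 0)**2 = 2**2 = 4)
42/(U + g(2, -5)) = 42/(4 + (5 + 2*(-5))) = 42/(4 + (5 - 10)) = 42/(4 - 5) = 42/(-1) = 42*(-1) = -42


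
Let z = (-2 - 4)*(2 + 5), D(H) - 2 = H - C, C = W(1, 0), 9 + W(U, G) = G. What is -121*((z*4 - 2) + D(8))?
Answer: 18271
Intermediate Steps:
W(U, G) = -9 + G
C = -9 (C = -9 + 0 = -9)
D(H) = 11 + H (D(H) = 2 + (H - 1*(-9)) = 2 + (H + 9) = 2 + (9 + H) = 11 + H)
z = -42 (z = -6*7 = -42)
-121*((z*4 - 2) + D(8)) = -121*((-42*4 - 2) + (11 + 8)) = -121*((-168 - 2) + 19) = -121*(-170 + 19) = -121*(-151) = 18271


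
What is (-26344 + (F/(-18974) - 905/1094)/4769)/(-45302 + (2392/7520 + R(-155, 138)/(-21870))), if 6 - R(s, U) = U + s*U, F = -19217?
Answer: 148922182944852735240/256095130831213897751 ≈ 0.58151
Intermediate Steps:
R(s, U) = 6 - U - U*s (R(s, U) = 6 - (U + s*U) = 6 - (U + U*s) = 6 + (-U - U*s) = 6 - U - U*s)
(-26344 + (F/(-18974) - 905/1094)/4769)/(-45302 + (2392/7520 + R(-155, 138)/(-21870))) = (-26344 + (-19217/(-18974) - 905/1094)/4769)/(-45302 + (2392/7520 + (6 - 1*138 - 1*138*(-155))/(-21870))) = (-26344 + (-19217*(-1/18974) - 905*1/1094)*(1/4769))/(-45302 + (2392*(1/7520) + (6 - 138 + 21390)*(-1/21870))) = (-26344 + (19217/18974 - 905/1094)*(1/4769))/(-45302 + (299/940 + 21258*(-1/21870))) = (-26344 + (962982/5189389)*(1/4769))/(-45302 + (299/940 - 1181/1215)) = (-26344 + 962982/24748196141)/(-45302 - 149371/228420) = -651966478175522/(24748196141*(-10348032211/228420)) = -651966478175522/24748196141*(-228420/10348032211) = 148922182944852735240/256095130831213897751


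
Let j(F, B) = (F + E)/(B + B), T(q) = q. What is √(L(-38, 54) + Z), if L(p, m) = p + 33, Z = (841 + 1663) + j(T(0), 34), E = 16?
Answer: √722279/17 ≈ 49.992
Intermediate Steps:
j(F, B) = (16 + F)/(2*B) (j(F, B) = (F + 16)/(B + B) = (16 + F)/((2*B)) = (16 + F)*(1/(2*B)) = (16 + F)/(2*B))
Z = 42572/17 (Z = (841 + 1663) + (½)*(16 + 0)/34 = 2504 + (½)*(1/34)*16 = 2504 + 4/17 = 42572/17 ≈ 2504.2)
L(p, m) = 33 + p
√(L(-38, 54) + Z) = √((33 - 38) + 42572/17) = √(-5 + 42572/17) = √(42487/17) = √722279/17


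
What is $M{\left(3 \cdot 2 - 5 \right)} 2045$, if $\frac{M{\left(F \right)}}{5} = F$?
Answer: $10225$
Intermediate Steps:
$M{\left(F \right)} = 5 F$
$M{\left(3 \cdot 2 - 5 \right)} 2045 = 5 \left(3 \cdot 2 - 5\right) 2045 = 5 \left(6 - 5\right) 2045 = 5 \cdot 1 \cdot 2045 = 5 \cdot 2045 = 10225$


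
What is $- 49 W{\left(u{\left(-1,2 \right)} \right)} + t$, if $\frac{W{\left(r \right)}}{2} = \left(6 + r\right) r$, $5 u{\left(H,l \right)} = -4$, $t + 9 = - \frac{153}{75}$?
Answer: $\frac{9916}{25} \approx 396.64$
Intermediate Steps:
$t = - \frac{276}{25}$ ($t = -9 - \frac{153}{75} = -9 - \frac{51}{25} = - \frac{276}{25} \approx -11.04$)
$u{\left(H,l \right)} = - \frac{4}{5}$ ($u{\left(H,l \right)} = \frac{1}{5} \left(-4\right) = - \frac{4}{5}$)
$W{\left(r \right)} = 2 r \left(6 + r\right)$ ($W{\left(r \right)} = 2 \left(6 + r\right) r = 2 r \left(6 + r\right)$)
$- 49 W{\left(u{\left(-1,2 \right)} \right)} + t = - 49 \cdot 2 \left(- \frac{4}{5}\right) \left(6 - \frac{4}{5}\right) - \frac{276}{25} = - 49 \cdot 2 \left(- \frac{4}{5}\right) \frac{26}{5} - \frac{276}{25} = \left(-49\right) \left(- \frac{208}{25}\right) - \frac{276}{25} = \frac{10192}{25} - \frac{276}{25} = \frac{9916}{25}$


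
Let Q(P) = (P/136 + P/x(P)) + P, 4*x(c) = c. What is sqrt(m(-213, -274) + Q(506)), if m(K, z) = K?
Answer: 143*sqrt(17)/34 ≈ 17.341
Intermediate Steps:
x(c) = c/4
Q(P) = 4 + 137*P/136 (Q(P) = (P/136 + P/((P/4))) + P = (P*(1/136) + P*(4/P)) + P = (P/136 + 4) + P = (4 + P/136) + P = 4 + 137*P/136)
sqrt(m(-213, -274) + Q(506)) = sqrt(-213 + (4 + (137/136)*506)) = sqrt(-213 + (4 + 34661/68)) = sqrt(-213 + 34933/68) = sqrt(20449/68) = 143*sqrt(17)/34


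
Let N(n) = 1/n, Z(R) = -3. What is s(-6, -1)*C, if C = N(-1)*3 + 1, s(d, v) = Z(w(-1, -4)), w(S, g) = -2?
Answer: 6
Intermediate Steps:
s(d, v) = -3
C = -2 (C = 3/(-1) + 1 = -1*3 + 1 = -3 + 1 = -2)
s(-6, -1)*C = -3*(-2) = 6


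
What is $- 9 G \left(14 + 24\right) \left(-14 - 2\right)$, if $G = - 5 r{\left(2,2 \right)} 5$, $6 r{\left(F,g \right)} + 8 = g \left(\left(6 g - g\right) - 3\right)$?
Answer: $-136800$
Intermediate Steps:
$r{\left(F,g \right)} = - \frac{4}{3} + \frac{g \left(-3 + 5 g\right)}{6}$ ($r{\left(F,g \right)} = - \frac{4}{3} + \frac{g \left(\left(6 g - g\right) - 3\right)}{6} = - \frac{4}{3} + \frac{g \left(5 g - 3\right)}{6} = - \frac{4}{3} + \frac{g \left(-3 + 5 g\right)}{6}$)
$G = -25$ ($G = - 5 \left(- \frac{4}{3} - 1 + \frac{5 \cdot 2^{2}}{6}\right) 5 = - 5 \left(- \frac{4}{3} - 1 + \frac{5}{6} \cdot 4\right) 5 = - 5 \left(- \frac{4}{3} - 1 + \frac{10}{3}\right) 5 = \left(-5\right) 1 \cdot 5 = \left(-5\right) 5 = -25$)
$- 9 G \left(14 + 24\right) \left(-14 - 2\right) = \left(-9\right) \left(-25\right) \left(14 + 24\right) \left(-14 - 2\right) = 225 \cdot 38 \left(-16\right) = 225 \left(-608\right) = -136800$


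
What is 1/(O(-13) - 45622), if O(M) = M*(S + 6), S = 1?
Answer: -1/45713 ≈ -2.1876e-5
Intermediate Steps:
O(M) = 7*M (O(M) = M*(1 + 6) = M*7 = 7*M)
1/(O(-13) - 45622) = 1/(7*(-13) - 45622) = 1/(-91 - 45622) = 1/(-45713) = -1/45713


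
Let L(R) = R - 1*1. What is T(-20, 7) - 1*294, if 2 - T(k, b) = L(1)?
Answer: -292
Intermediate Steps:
L(R) = -1 + R (L(R) = R - 1 = -1 + R)
T(k, b) = 2 (T(k, b) = 2 - (-1 + 1) = 2 - 1*0 = 2 + 0 = 2)
T(-20, 7) - 1*294 = 2 - 1*294 = 2 - 294 = -292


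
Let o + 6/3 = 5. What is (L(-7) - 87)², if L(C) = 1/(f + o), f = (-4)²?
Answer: 2729104/361 ≈ 7559.8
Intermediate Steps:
f = 16
o = 3 (o = -2 + 5 = 3)
L(C) = 1/19 (L(C) = 1/(16 + 3) = 1/19)
(L(-7) - 87)² = (1/19 - 87)² = (-1652/19)² = 2729104/361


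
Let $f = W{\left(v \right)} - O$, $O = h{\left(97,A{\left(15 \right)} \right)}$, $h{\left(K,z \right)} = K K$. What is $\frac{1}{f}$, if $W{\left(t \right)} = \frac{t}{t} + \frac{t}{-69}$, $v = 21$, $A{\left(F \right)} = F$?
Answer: $- \frac{23}{216391} \approx -0.00010629$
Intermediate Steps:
$h{\left(K,z \right)} = K^{2}$
$W{\left(t \right)} = 1 - \frac{t}{69}$ ($W{\left(t \right)} = 1 + t \left(- \frac{1}{69}\right) = 1 - \frac{t}{69}$)
$O = 9409$ ($O = 97^{2} = 9409$)
$f = - \frac{216391}{23}$ ($f = \left(1 - \frac{7}{23}\right) - 9409 = \frac{16}{23} - 9409 = - \frac{216391}{23} \approx -9408.3$)
$\frac{1}{f} = \frac{1}{- \frac{216391}{23}} = - \frac{23}{216391}$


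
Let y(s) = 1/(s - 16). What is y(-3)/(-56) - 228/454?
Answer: -121069/241528 ≈ -0.50126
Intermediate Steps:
y(s) = 1/(-16 + s)
y(-3)/(-56) - 228/454 = 1/(-16 - 3*(-56)) - 228/454 = -1/56/(-19) - 228*1/454 = -1/19*(-1/56) - 114/227 = 1/1064 - 114/227 = -121069/241528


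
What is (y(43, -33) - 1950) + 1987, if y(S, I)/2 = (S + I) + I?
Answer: -9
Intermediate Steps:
y(S, I) = 2*S + 4*I (y(S, I) = 2*((S + I) + I) = 2*((I + S) + I) = 2*(S + 2*I) = 2*S + 4*I)
(y(43, -33) - 1950) + 1987 = ((2*43 + 4*(-33)) - 1950) + 1987 = ((86 - 132) - 1950) + 1987 = (-46 - 1950) + 1987 = -1996 + 1987 = -9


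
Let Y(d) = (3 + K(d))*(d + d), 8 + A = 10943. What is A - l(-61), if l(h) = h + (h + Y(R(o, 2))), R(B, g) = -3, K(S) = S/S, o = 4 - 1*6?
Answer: 11081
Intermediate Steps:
A = 10935 (A = -8 + 10943 = 10935)
o = -2 (o = 4 - 6 = -2)
K(S) = 1
Y(d) = 8*d (Y(d) = (3 + 1)*(d + d) = 4*(2*d) = 8*d)
l(h) = -24 + 2*h (l(h) = h + (h + 8*(-3)) = h + (h - 24) = h + (-24 + h) = -24 + 2*h)
A - l(-61) = 10935 - (-24 + 2*(-61)) = 10935 - (-24 - 122) = 10935 - 1*(-146) = 10935 + 146 = 11081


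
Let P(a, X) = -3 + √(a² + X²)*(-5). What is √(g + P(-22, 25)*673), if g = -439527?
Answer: √(-441546 - 3365*√1109) ≈ 744.05*I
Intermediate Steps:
P(a, X) = -3 - 5*√(X² + a²) (P(a, X) = -3 + √(X² + a²)*(-5) = -3 - 5*√(X² + a²))
√(g + P(-22, 25)*673) = √(-439527 + (-3 - 5*√(25² + (-22)²))*673) = √(-439527 + (-3 - 5*√(625 + 484))*673) = √(-439527 + (-3 - 5*√1109)*673) = √(-439527 + (-2019 - 3365*√1109)) = √(-441546 - 3365*√1109)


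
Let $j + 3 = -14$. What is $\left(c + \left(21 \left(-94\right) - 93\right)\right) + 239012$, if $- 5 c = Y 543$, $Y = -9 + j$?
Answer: $\frac{1198843}{5} \approx 2.3977 \cdot 10^{5}$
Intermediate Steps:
$j = -17$ ($j = -3 - 14 = -17$)
$Y = -26$ ($Y = -9 - 17 = -26$)
$c = \frac{14118}{5}$ ($c = - \frac{\left(-26\right) 543}{5} = \left(- \frac{1}{5}\right) \left(-14118\right) = \frac{14118}{5} \approx 2823.6$)
$\left(c + \left(21 \left(-94\right) - 93\right)\right) + 239012 = \left(\frac{14118}{5} + \left(21 \left(-94\right) - 93\right)\right) + 239012 = \left(\frac{14118}{5} - 2067\right) + 239012 = \frac{3783}{5} + 239012 = \frac{1198843}{5}$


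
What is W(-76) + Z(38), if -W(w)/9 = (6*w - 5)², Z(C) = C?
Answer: -1912651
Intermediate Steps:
W(w) = -9*(-5 + 6*w)² (W(w) = -9*(6*w - 5)² = -9*(-5 + 6*w)²)
W(-76) + Z(38) = -9*(-5 + 6*(-76))² + 38 = -9*(-5 - 456)² + 38 = -9*(-461)² + 38 = -9*212521 + 38 = -1912689 + 38 = -1912651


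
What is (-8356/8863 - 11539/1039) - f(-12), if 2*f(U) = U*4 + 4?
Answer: 91638413/9208657 ≈ 9.9513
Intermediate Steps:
f(U) = 2 + 2*U (f(U) = (U*4 + 4)/2 = (4*U + 4)/2 = (4 + 4*U)/2 = 2 + 2*U)
(-8356/8863 - 11539/1039) - f(-12) = (-8356/8863 - 11539/1039) - (2 + 2*(-12)) = (-8356*1/8863 - 11539*1/1039) - (2 - 24) = (-8356/8863 - 11539/1039) - 1*(-22) = -110952041/9208657 + 22 = 91638413/9208657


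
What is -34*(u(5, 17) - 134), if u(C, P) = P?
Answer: 3978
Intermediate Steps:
-34*(u(5, 17) - 134) = -34*(17 - 134) = -34*(-117) = 3978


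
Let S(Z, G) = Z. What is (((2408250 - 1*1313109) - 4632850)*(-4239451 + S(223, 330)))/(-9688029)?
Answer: -45862859476/29627 ≈ -1.5480e+6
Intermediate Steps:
(((2408250 - 1*1313109) - 4632850)*(-4239451 + S(223, 330)))/(-9688029) = (((2408250 - 1*1313109) - 4632850)*(-4239451 + 223))/(-9688029) = (((2408250 - 1313109) - 4632850)*(-4239228))*(-1/9688029) = ((1095141 - 4632850)*(-4239228))*(-1/9688029) = -3537709*(-4239228)*(-1/9688029) = 14997155048652*(-1/9688029) = -45862859476/29627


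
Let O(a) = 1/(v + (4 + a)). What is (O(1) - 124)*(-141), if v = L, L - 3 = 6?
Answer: 244635/14 ≈ 17474.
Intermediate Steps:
L = 9 (L = 3 + 6 = 9)
v = 9
O(a) = 1/(13 + a) (O(a) = 1/(9 + (4 + a)) = 1/(13 + a))
(O(1) - 124)*(-141) = (1/(13 + 1) - 124)*(-141) = (1/14 - 124)*(-141) = -1735/14*(-141) = 244635/14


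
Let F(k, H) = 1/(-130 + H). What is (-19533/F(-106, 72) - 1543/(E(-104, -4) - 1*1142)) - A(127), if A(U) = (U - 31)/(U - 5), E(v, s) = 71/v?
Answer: 8212700462126/7249179 ≈ 1.1329e+6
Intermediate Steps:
A(U) = (-31 + U)/(-5 + U)
(-19533/F(-106, 72) - 1543/(E(-104, -4) - 1*1142)) - A(127) = (-19533/(1/(-130 + 72)) - 1543/(71/(-104) - 1*1142)) - (-31 + 127)/(-5 + 127) = (-19533/(1/(-58)) - 1543/(71*(-1/104) - 1142)) - 96/122 = (-19533/(-1/58) - 1543/(-71/104 - 1142)) - 96/122 = (-19533*(-58) - 1543/(-118839/104)) - 1*48/61 = (1132914 - 1543*(-104/118839)) - 48/61 = (1132914 + 160472/118839) - 48/61 = 134634527318/118839 - 48/61 = 8212700462126/7249179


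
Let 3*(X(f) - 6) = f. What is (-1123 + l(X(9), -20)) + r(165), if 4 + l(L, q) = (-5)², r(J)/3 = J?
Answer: -607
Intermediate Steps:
X(f) = 6 + f/3
r(J) = 3*J
l(L, q) = 21 (l(L, q) = -4 + (-5)² = -4 + 25 = 21)
(-1123 + l(X(9), -20)) + r(165) = (-1123 + 21) + 3*165 = -1102 + 495 = -607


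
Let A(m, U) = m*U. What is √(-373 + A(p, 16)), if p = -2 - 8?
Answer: I*√533 ≈ 23.087*I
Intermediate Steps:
p = -10
A(m, U) = U*m
√(-373 + A(p, 16)) = √(-373 + 16*(-10)) = √(-373 - 160) = √(-533) = I*√533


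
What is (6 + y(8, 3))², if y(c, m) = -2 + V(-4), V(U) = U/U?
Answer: 25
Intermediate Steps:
V(U) = 1
y(c, m) = -1 (y(c, m) = -2 + 1 = -1)
(6 + y(8, 3))² = (6 - 1)² = 5² = 25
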